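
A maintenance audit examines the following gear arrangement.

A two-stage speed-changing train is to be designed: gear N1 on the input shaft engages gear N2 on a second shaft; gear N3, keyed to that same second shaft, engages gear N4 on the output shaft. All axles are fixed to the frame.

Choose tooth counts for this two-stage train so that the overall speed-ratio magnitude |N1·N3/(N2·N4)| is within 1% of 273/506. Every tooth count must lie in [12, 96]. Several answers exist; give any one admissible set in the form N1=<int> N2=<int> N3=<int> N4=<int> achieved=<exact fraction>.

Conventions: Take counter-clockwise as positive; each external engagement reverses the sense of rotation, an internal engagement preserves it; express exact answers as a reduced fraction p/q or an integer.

topology: fixed-axis compound train — 2 stages, target 273/506
target = 273/506 in lowest terms: an exact hit needs N1·N3 = k·273 and N2·N4 = k·506 for one integer k, every count in [12, 96]; additionally prefer no 1:1 stage (N1 ≠ N2, N3 ≠ N4)
k = 1: N1·N3 = 273 = 13·21, N2·N4 = 506 = 22·23
achieved = 13·21/(22·23) = 273/506; |achieved − target| = 0 ≤ 273/50600 ✓

N1=13 N2=22 N3=21 N4=23 achieved=273/506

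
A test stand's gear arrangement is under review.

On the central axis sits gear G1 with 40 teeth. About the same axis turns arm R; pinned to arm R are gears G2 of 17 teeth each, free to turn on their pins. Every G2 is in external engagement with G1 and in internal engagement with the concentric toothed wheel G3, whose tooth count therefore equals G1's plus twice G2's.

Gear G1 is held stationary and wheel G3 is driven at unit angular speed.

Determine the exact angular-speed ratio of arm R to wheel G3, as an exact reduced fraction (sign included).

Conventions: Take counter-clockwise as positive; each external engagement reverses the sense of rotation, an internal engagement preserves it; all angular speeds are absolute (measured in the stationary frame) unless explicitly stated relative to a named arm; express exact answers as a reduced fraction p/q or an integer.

37/57

class = planetary set [G3 = 40+2·17 = 74; Willis about the carrier]
ring teeth: 40 + 2·17 = 74
40(ω_sun−ω_arm) = −74(ω_ring−ω_arm),  ω_sun = 0, ω_ring = 1
40(0−ω_arm) = −74(1−ω_arm)  ⇒  114·ω_arm = 74  ⇒  ω_arm = 37/57
ω_out/ω_in = 37/57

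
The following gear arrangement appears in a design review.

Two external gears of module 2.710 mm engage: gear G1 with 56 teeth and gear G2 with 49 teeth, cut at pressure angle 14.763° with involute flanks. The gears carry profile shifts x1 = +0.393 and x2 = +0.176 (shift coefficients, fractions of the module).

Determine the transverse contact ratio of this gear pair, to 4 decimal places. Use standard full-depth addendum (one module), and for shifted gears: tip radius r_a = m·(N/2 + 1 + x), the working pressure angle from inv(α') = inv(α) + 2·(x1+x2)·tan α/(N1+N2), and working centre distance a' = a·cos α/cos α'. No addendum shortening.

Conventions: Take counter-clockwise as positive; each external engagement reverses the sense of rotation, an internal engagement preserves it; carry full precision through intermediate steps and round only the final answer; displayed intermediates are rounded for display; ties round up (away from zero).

1.9763

recognized (one external pair, fixed centres): single-mesh tooth geometry, m = 2.710, N1 = 56, N2 = 49
base radii: r_b1 = 73.375061, r_b2 = 64.203178
tip radii: r_a1 = 79.655030, r_a2 = 69.581960
inv(α') = inv(14.763°) + 2·(+0.393+0.176)·tan α/(56+49) = 0.00871377  ⇒  α' = 16.80709°
a' = a·cos α / cos α' = 142.2750·cos 14.763°/cos 16.80709° = 143.717305
action lengths: √(r_a1²−r_b1²) = 31.000392, √(r_a2²−r_b2²) = 26.825381
base pitch p_b = π·m·cos α = 8.232663
CR = (31.000392 + 26.825381 − 143.717305·sin 16.80709°)/8.232663 = 1.976260
contact ratio ≈ 1.9763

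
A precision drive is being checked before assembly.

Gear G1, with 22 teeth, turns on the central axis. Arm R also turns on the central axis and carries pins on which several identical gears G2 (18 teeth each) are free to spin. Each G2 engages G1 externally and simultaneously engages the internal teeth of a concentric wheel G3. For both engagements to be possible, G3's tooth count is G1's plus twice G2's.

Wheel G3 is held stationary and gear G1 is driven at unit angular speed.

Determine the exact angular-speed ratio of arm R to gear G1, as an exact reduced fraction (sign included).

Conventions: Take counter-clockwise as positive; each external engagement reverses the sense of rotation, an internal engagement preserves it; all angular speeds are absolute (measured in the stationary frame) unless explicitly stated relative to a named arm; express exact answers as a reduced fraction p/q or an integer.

planetary set (22T centre, 18T on arm, 58T internal) — Willis relation
ring teeth: 22 + 2·18 = 58
22(ω_sun−ω_arm) = −58(ω_ring−ω_arm),  ω_ring = 0, ω_sun = 1
22(1−ω_arm) = −58(0−ω_arm)  ⇒  80·ω_arm = 22  ⇒  ω_arm = 11/40
ω_out/ω_in = 11/40

11/40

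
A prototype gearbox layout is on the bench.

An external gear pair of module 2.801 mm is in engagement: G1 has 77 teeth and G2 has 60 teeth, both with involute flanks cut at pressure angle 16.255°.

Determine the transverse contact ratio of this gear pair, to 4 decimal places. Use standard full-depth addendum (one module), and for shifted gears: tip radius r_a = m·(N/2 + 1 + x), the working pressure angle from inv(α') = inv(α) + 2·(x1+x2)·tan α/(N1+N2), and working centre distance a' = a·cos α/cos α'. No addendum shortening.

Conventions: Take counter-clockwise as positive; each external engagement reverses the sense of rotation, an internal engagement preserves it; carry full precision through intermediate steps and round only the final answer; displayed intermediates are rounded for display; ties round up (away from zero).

2.0647

topology: single-mesh involute geometry — m = 2.801, 77T/60T pair
base radii: r_b1 = 103.527702, r_b2 = 80.670937
tip radii: r_a1 = 110.639500, r_a2 = 86.831000
no profile shift: α' = α, a' = a
action lengths: √(r_a1²−r_b1²) = 39.027090, √(r_a2²−r_b2²) = 32.121994
base pitch p_b = π·m·cos α = 8.447841
CR = (39.027090 + 32.121994 − 191.868500·sin 16.25500°)/8.447841 = 2.064745
contact ratio ≈ 2.0647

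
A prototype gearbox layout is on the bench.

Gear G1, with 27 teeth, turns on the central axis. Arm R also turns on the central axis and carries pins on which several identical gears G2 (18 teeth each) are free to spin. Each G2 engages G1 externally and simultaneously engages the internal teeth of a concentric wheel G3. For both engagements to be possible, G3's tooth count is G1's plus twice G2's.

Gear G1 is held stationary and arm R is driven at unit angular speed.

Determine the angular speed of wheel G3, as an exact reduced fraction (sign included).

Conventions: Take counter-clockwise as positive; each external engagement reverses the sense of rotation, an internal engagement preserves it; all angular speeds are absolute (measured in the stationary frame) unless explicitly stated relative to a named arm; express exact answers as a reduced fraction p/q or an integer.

10/7

planetary set (27T centre, 18T on arm, 63T internal) — Willis relation
ring teeth: 27 + 2·18 = 63
27(ω_sun−ω_arm) = −63(ω_ring−ω_arm),  ω_sun = 0, ω_arm = 1
ω_ring = 1 − (27/63)(0−1) = 10/7
exact speed ratio = 10/7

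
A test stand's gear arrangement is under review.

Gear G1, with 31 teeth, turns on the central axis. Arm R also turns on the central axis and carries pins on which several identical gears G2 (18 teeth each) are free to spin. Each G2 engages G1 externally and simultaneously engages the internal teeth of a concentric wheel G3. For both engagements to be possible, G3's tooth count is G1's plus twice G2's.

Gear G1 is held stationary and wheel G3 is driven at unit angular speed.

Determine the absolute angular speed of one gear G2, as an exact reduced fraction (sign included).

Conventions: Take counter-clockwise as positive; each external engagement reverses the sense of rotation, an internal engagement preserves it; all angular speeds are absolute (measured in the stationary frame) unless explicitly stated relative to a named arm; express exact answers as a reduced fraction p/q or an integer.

67/36

planetary set (31T centre, 18T on arm, 67T internal) — Willis relation
ring teeth: 31 + 2·18 = 67
31(ω_sun−ω_arm) = −67(ω_ring−ω_arm),  ω_sun = 0, ω_ring = 1
31(0−ω_arm) = −67(1−ω_arm)  ⇒  98·ω_arm = 67  ⇒  ω_arm = 67/98
sun–planet mesh: 31·(0−67/98) = −18·(ω_p−ω_arm)  ⇒  ω_p−ω_arm = 2077/1764
ω_p = 67/98 + 2077/1764 = 67/36
exact speed ratio = 67/36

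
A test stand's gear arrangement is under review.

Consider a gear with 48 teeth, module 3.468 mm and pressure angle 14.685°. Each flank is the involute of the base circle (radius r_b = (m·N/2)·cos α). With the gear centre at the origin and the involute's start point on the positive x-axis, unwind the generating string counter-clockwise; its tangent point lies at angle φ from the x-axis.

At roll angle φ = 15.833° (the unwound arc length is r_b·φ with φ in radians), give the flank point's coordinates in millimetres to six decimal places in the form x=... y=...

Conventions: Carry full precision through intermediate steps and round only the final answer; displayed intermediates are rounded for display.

x=83.528818 y=0.562014

class = single-mesh tooth geometry [base-circle involute, m = 3.468, 48T]
pitch radius r_p = m·N/2 = 3.468·48/2 = 83.232000
base radius r_b = r_p·cos α = 83.232000·cos 14.685° = 80.513156
roll angle φ = 15.833° = 0.27633798 rad
x = r_b·(cos φ + φ·sin φ) = 83.528818
y = r_b·(sin φ − φ·cos φ) = 0.562014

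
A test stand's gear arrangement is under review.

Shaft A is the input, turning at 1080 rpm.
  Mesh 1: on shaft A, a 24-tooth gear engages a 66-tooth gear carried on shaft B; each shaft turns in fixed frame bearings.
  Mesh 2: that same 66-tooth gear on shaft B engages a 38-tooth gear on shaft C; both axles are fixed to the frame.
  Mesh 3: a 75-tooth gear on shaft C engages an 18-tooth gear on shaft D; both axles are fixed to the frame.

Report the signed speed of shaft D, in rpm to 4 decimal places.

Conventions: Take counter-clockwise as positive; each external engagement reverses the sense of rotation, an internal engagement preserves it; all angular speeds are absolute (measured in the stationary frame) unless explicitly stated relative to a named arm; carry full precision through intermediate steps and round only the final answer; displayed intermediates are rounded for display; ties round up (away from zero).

-2842.1053 rpm

recognized (4 fixed axles, 3 meshes): fixed-axis compound train
mesh 1 [24T→66T]: ω = 1080.0000×24/66 = 392.7273 rpm, sense flips to −
mesh 2 [66T→38T]: ω = 392.7273×66/38 = 682.1053 rpm, sense flips to +
mesh 3 [75T→18T]: ω = 682.1053×75/18 = 2842.1053 rpm, sense flips to −
signed output speed = -2842.1053 rpm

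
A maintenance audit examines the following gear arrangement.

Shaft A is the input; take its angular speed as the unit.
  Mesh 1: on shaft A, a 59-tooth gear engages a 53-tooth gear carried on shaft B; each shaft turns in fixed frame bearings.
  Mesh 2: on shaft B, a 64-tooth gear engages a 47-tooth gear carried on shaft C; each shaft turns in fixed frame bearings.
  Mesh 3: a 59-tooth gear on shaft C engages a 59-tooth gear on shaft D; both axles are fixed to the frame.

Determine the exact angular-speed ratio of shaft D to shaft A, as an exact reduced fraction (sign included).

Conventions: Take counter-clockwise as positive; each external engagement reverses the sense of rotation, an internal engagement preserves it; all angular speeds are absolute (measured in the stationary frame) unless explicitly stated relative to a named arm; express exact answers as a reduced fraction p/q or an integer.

-3776/2491

class = fixed-axis compound train [3 meshes; 3 ratios multiply, 3 sense flips]
mesh 1 [59T→53T]: running ratio 59/53, sense −
mesh 2 [64T→47T]: running ratio 3776/2491, sense +
mesh 3 [59T→59T]: running ratio 3776/2491, sense −
ω_out/ω_in = -3776/2491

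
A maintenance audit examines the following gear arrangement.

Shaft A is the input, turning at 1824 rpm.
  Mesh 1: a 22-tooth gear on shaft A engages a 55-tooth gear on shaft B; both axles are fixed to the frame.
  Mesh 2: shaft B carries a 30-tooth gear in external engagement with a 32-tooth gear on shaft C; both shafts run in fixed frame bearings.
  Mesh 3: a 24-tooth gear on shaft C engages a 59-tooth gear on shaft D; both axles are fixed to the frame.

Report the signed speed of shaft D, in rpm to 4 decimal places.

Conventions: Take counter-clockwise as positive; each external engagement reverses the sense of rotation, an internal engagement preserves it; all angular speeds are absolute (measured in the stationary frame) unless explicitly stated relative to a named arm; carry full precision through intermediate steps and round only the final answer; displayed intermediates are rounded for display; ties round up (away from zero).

topology: fixed-axis compound train — 3 meshes, A→D
mesh 1 [22T→55T]: ω = 1824.0000×22/55 = 729.6000 rpm, sense flips to −
mesh 2 [30T→32T]: ω = 729.6000×30/32 = 684.0000 rpm, sense flips to +
mesh 3 [24T→59T]: ω = 684.0000×24/59 = 278.2373 rpm, sense flips to −
signed output speed = -278.2373 rpm

-278.2373 rpm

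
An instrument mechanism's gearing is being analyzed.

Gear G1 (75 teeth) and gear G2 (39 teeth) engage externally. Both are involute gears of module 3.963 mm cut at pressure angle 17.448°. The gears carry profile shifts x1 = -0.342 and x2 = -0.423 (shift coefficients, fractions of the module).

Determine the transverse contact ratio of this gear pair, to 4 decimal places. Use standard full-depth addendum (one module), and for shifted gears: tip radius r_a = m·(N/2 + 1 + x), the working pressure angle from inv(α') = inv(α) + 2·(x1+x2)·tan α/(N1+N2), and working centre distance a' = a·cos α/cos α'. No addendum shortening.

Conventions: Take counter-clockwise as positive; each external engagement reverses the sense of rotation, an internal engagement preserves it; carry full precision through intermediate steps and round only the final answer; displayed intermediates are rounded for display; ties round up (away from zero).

class = single-mesh tooth geometry [involute pair 75T × 39T, m = 3.963]
base radii: r_b1 = 141.774760, r_b2 = 73.722875
tip radii: r_a1 = 151.220154, r_a2 = 79.565151
inv(α') = inv(17.448°) + 2·(-0.342-0.423)·tan α/(75+39) = 0.00555798  ⇒  α' = 14.51124°
a' = a·cos α / cos α' = 225.8910·cos 17.448°/cos 14.51124° = 222.598874
action lengths: √(r_a1²−r_b1²) = 52.606581, √(r_a2²−r_b2²) = 29.925757
base pitch p_b = π·m·cos α = 11.877295
CR = (52.606581 + 29.925757 − 222.598874·sin 14.51124°)/11.877295 = 2.252680
contact ratio ≈ 2.2527

2.2527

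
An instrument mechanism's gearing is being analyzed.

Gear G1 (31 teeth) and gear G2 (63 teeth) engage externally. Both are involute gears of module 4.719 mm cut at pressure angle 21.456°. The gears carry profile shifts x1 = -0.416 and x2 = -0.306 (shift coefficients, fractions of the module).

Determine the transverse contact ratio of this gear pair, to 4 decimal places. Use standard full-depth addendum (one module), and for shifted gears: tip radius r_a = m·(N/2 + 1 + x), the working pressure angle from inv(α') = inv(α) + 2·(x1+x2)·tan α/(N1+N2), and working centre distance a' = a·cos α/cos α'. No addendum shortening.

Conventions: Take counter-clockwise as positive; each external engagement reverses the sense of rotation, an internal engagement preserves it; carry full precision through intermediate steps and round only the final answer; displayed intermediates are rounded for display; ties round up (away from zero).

single-mesh involute tooth geometry (31T engaging 63T at module 4.719)
base radii: r_b1 = 68.075494, r_b2 = 138.346973
tip radii: r_a1 = 75.900396, r_a2 = 151.923486
inv(α') = inv(21.456°) + 2·(-0.416-0.306)·tan α/(31+63) = 0.01250828  ⇒  α' = 18.89950°
a' = a·cos α / cos α' = 221.7930·cos 21.456°/cos 18.89950° = 218.185235
action lengths: √(r_a1²−r_b1²) = 33.564820, √(r_a2²−r_b2²) = 62.776276
base pitch p_b = π·m·cos α = 13.797772
CR = (33.564820 + 62.776276 − 218.185235·sin 18.89950°)/13.797772 = 1.860364
contact ratio ≈ 1.8604

1.8604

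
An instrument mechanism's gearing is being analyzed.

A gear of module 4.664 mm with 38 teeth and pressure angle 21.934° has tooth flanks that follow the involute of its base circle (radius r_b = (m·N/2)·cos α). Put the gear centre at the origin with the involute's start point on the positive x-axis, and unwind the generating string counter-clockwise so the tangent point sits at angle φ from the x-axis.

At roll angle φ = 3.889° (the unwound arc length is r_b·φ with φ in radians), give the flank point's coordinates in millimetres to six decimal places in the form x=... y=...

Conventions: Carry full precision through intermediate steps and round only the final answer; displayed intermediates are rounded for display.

single-mesh involute tooth geometry (38T wheel at module 4.664)
pitch radius r_p = m·N/2 = 4.664·38/2 = 88.616000
base radius r_b = r_p·cos α = 88.616000·cos 21.934° = 82.201509
roll angle φ = 3.889° = 0.06787585 rad
x = r_b·(cos φ + φ·sin φ) = 82.390648
y = r_b·(sin φ − φ·cos φ) = 0.008565

x=82.390648 y=0.008565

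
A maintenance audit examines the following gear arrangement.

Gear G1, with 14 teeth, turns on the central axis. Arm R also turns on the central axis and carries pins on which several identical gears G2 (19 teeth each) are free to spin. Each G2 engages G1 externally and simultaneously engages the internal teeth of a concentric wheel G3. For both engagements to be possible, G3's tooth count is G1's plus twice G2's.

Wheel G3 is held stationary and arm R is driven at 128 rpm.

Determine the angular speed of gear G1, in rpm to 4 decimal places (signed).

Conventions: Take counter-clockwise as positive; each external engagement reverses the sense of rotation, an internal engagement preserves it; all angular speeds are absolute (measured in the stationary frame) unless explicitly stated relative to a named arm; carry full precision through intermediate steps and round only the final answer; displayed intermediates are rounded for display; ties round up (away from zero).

topology: planetary set — G1 14T / G2 19T / G3 52T, arm = carrier (Willis)
normalise by the input: solve with ω_arm = 1, then scale by 128 rpm
ring teeth: 14 + 2·19 = 52
14(ω_sun−ω_arm) = −52(ω_ring−ω_arm),  ω_ring = 0, ω_arm = 1
ω_sun = 1 − (52/14)(0−1) = 33/7
scale: ω_sun = 33/7 × 128 rpm = +603.4286 rpm

+603.4286 rpm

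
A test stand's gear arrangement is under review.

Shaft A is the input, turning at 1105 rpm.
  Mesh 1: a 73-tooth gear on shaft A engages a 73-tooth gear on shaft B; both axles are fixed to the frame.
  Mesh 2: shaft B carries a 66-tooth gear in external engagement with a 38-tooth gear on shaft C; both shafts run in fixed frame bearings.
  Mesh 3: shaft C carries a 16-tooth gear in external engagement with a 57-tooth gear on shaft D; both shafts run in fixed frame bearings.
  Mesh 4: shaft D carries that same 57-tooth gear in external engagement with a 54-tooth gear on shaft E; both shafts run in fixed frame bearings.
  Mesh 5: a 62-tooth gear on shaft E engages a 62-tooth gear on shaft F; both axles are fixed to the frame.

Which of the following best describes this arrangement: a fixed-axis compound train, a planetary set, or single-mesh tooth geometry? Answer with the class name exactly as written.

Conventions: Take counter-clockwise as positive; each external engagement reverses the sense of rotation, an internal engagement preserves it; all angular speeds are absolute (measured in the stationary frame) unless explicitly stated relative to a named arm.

fixed-axis compound train

5-mesh fixed-axis compound train (all bearings frame-fixed)
classification: fixed-axis compound train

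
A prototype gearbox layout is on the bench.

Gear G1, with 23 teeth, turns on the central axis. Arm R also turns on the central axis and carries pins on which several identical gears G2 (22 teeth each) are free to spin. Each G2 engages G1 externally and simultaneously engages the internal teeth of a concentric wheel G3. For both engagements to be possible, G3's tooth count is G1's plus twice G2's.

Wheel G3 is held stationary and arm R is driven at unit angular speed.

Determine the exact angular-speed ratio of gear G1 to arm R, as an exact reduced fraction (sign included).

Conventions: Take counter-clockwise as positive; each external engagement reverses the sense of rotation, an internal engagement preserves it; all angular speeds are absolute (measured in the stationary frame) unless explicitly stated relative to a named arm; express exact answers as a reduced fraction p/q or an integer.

planetary set (23T centre, 22T on arm, 67T internal) — Willis relation
ring teeth: 23 + 2·22 = 67
23(ω_sun−ω_arm) = −67(ω_ring−ω_arm),  ω_ring = 0, ω_arm = 1
ω_sun = 1 − (67/23)(0−1) = 90/23
ω_out/ω_in = 90/23

90/23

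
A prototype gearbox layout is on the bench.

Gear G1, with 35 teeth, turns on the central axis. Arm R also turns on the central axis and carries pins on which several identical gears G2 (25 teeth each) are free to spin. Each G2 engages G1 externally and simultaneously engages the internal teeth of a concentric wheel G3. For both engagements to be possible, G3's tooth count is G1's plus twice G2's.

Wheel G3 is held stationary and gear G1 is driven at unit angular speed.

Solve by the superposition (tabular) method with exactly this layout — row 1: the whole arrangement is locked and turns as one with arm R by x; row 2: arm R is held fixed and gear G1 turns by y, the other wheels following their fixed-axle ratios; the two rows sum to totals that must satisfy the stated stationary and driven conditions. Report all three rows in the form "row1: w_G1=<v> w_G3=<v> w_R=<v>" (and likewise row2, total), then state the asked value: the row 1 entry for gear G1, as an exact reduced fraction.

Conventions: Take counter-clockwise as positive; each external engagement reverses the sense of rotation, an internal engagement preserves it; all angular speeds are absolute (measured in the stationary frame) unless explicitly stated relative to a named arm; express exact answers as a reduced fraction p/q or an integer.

recognized (axles ride arm R): planetary set, 35/25/85 teeth
superposition row 1 [locked train]: every member turns x
superposition row 2 [arm held]: sun y, ring −(35/85)·y, arm 0
boundary: total ω_ring = x − (35/85)·y = 0 and total ω_sun = x + y = 1  ⇒  y = 17/24, x = 7/24
row 2 ring = −(35/85)·17/24 = -7/24
totals (row 1 + row 2): sun 7/24 + 17/24 = 1, ring 7/24 + (-7/24) = 0, arm 7/24 + 0 = 7/24
asked cell (row1, sun) = 7/24

row1: w_G1=7/24 w_G3=7/24 w_R=7/24
row2: w_G1=17/24 w_G3=-7/24 w_R=0
total: w_G1=1 w_G3=0 w_R=7/24
asked value: 7/24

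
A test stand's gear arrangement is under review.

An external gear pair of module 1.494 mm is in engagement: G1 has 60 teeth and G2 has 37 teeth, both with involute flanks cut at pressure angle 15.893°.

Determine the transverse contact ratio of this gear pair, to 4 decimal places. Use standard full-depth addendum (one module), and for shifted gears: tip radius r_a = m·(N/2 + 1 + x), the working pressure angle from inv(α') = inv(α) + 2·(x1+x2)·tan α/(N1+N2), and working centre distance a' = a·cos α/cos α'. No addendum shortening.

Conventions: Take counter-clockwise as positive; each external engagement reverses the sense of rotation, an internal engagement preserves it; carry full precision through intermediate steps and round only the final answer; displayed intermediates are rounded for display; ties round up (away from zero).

1.9967

class = single-mesh tooth geometry [involute pair 60T × 37T, m = 1.494]
base radii: r_b1 = 43.106745, r_b2 = 26.582493
tip radii: r_a1 = 46.314000, r_a2 = 29.133000
no profile shift: α' = α, a' = a
action lengths: √(r_a1²−r_b1²) = 16.935026, √(r_a2²−r_b2²) = 11.920686
base pitch p_b = π·m·cos α = 4.514128
CR = (16.935026 + 11.920686 − 72.459000·sin 15.89300°)/4.514128 = 1.996712
contact ratio ≈ 1.9967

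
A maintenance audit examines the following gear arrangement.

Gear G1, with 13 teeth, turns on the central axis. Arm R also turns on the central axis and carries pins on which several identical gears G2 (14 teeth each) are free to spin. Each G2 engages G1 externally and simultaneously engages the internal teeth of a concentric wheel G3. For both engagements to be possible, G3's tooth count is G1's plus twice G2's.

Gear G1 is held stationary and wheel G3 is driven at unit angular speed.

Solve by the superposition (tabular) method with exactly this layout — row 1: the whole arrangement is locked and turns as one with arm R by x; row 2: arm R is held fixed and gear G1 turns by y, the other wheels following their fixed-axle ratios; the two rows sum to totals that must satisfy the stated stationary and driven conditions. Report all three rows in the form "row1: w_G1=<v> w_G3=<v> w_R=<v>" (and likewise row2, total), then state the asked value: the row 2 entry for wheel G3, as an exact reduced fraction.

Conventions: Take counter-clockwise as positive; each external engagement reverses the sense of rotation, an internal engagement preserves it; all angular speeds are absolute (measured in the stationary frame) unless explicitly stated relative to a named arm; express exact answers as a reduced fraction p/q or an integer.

class = planetary set [G3 = 13+2·14 = 41; Willis about the carrier]
superposition row 1 [locked train]: every member turns x
row 2 — arm fixed, fixed-axis ratios: sun y, ring −(13/41)·y, arm 0
boundary: total ω_sun = x + y = 0 and total ω_ring = x − (13/41)·y = 1  ⇒  y = -41/54, x = 41/54
row 2 ring = −(13/41)·(-41/54) = 13/54
totals (row 1 + row 2): sun 41/54 + (-41/54) = 0, ring 41/54 + 13/54 = 1, arm 41/54 + 0 = 41/54
asked cell (row2, ring) = 13/54

row1: w_G1=41/54 w_G3=41/54 w_R=41/54
row2: w_G1=-41/54 w_G3=13/54 w_R=0
total: w_G1=0 w_G3=1 w_R=41/54
asked value: 13/54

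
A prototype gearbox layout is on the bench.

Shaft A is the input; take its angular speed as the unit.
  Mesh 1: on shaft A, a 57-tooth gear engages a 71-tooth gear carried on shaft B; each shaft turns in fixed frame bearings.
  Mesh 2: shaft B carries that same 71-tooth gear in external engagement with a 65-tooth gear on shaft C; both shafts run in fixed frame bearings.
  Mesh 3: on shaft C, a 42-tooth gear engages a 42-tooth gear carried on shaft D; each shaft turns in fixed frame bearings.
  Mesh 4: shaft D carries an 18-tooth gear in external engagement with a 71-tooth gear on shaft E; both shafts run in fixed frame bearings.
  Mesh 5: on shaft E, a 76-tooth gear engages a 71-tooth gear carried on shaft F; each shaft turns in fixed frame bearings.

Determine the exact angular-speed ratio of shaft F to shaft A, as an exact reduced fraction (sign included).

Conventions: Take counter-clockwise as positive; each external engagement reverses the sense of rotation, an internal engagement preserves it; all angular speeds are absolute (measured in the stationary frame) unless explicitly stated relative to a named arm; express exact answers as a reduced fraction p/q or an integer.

-77976/327665

class = fixed-axis compound train [5 meshes; 5 ratios multiply, 5 sense flips]
mesh 1 [57T→71T]: running ratio 57/71, sense −
mesh 2 [71T→65T]: running ratio 57/65, sense +
mesh 3 [42T→42T]: running ratio 57/65, sense −
mesh 4 [18T→71T]: running ratio 1026/4615, sense +
mesh 5 [76T→71T]: running ratio 77976/327665, sense −
ω_out/ω_in = -77976/327665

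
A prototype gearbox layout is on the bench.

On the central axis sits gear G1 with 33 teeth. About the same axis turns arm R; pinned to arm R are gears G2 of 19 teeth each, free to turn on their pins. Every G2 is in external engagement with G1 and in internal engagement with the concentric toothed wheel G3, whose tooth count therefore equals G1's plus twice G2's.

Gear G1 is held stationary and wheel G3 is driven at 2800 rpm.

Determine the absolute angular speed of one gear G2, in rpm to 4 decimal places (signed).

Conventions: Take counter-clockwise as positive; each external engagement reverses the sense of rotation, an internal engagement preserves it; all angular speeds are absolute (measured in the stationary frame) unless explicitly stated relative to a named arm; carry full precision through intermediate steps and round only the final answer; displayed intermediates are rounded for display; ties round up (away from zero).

+5231.5789 rpm

recognized (axles ride arm R): planetary set, 33/19/71 teeth
normalise by the input: solve with ω_ring = 1, then scale by 2800 rpm
ring teeth: 33 + 2·19 = 71
33(ω_sun−ω_arm) = −71(ω_ring−ω_arm),  ω_sun = 0, ω_ring = 1
33(0−ω_arm) = −71(1−ω_arm)  ⇒  104·ω_arm = 71  ⇒  ω_arm = 71/104
sun–planet mesh: 33·(0−71/104) = −19·(ω_p−ω_arm)  ⇒  ω_p−ω_arm = 2343/1976
ω_p = 71/104 + 2343/1976 = 71/38
scale: ω_p = 71/38 × 2800 rpm = +5231.5789 rpm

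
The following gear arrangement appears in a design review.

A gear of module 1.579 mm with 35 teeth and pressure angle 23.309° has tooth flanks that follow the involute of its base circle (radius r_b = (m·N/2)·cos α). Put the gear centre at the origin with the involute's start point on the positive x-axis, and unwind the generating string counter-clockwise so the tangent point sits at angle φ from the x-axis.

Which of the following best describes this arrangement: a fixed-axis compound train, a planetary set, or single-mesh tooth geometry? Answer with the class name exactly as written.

single-mesh tooth geometry

single-mesh involute tooth geometry (35T wheel at module 1.579)
classification: single-mesh tooth geometry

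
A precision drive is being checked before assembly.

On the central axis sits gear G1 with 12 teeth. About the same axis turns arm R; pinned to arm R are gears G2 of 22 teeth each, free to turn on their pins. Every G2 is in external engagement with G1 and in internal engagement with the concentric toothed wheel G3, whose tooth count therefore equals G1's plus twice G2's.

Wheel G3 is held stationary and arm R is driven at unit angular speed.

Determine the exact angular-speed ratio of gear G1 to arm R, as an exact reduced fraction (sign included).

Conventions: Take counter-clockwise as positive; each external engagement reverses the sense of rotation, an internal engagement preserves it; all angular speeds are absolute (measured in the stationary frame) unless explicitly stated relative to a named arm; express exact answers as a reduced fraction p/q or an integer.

class = planetary set [G3 = 12+2·22 = 56; Willis about the carrier]
ring teeth: 12 + 2·22 = 56
12(ω_sun−ω_arm) = −56(ω_ring−ω_arm),  ω_ring = 0, ω_arm = 1
ω_sun = 1 − (56/12)(0−1) = 17/3
ω_out/ω_in = 17/3

17/3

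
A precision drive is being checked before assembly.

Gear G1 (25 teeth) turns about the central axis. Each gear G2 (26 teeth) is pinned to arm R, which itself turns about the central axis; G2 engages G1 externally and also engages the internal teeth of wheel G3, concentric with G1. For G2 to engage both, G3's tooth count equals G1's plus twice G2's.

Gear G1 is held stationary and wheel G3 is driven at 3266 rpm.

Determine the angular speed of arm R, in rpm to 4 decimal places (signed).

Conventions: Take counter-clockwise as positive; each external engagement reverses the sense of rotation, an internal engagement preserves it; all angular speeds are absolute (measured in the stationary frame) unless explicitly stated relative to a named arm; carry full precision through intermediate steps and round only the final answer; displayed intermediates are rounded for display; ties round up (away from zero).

+2465.5098 rpm

class = planetary set [G3 = 25+2·26 = 77; Willis about the carrier]
normalise by the input: solve with ω_ring = 1, then scale by 3266 rpm
ring teeth: 25 + 2·26 = 77
25(ω_sun−ω_arm) = −77(ω_ring−ω_arm),  ω_sun = 0, ω_ring = 1
25(0−ω_arm) = −77(1−ω_arm)  ⇒  102·ω_arm = 77  ⇒  ω_arm = 77/102
scale: ω_arm = 77/102 × 3266 rpm = +2465.5098 rpm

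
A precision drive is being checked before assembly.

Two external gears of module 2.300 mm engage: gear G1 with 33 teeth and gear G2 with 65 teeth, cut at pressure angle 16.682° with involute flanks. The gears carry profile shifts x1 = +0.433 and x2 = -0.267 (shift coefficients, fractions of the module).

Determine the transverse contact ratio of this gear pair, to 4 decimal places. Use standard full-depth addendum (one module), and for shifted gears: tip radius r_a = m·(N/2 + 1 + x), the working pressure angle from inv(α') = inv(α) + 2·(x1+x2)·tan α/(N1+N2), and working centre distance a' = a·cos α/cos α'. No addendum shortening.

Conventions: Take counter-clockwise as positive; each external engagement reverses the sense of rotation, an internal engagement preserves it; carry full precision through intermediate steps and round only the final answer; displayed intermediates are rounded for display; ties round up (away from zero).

1.8199

class = single-mesh tooth geometry [involute pair 33T × 65T, m = 2.300]
base radii: r_b1 = 36.352788, r_b2 = 71.603976
tip radii: r_a1 = 41.245900, r_a2 = 76.435900
inv(α') = inv(16.682°) + 2·(+0.433-0.267)·tan α/(33+65) = 0.00953136  ⇒  α' = 17.30473°
a' = a·cos α / cos α' = 112.7000·cos 16.682°/cos 17.30473° = 113.074960
action lengths: √(r_a1²−r_b1²) = 19.485869, √(r_a2²−r_b2²) = 26.745418
base pitch p_b = π·m·cos α = 6.921555
CR = (19.485869 + 26.745418 − 113.074960·sin 17.30473°)/6.921555 = 1.819927
contact ratio ≈ 1.8199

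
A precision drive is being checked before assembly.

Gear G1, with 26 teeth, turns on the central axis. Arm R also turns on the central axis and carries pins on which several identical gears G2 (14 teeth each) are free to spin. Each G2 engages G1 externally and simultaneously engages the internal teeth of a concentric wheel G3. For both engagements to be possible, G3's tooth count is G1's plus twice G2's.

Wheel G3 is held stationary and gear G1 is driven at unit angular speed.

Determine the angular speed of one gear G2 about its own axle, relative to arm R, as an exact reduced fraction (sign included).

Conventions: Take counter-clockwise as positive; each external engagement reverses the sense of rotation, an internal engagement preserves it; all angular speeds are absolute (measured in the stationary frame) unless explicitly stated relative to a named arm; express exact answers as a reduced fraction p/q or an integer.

class = planetary set [G3 = 26+2·14 = 54; Willis about the carrier]
ring teeth: 26 + 2·14 = 54
26(ω_sun−ω_arm) = −54(ω_ring−ω_arm),  ω_ring = 0, ω_sun = 1
26(1−ω_arm) = −54(0−ω_arm)  ⇒  80·ω_arm = 26  ⇒  ω_arm = 13/40
sun–planet mesh: 26·(1−13/40) = −14·(ω_p−ω_arm)  ⇒  ω_p−ω_arm = -351/280
exact speed ratio = -351/280

-351/280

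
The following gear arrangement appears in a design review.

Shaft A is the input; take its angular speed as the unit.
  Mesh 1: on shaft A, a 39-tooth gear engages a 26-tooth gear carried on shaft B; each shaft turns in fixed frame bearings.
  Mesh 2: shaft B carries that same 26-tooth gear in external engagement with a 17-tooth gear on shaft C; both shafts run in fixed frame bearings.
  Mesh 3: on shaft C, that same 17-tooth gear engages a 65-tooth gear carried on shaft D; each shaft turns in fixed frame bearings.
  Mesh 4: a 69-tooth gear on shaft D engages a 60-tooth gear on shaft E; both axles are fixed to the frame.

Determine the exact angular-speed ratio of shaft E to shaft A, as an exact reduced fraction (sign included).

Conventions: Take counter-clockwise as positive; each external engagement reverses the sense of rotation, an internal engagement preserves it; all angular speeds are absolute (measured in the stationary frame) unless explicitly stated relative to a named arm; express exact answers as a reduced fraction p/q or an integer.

69/100

class = fixed-axis compound train [4 meshes; 4 ratios multiply, 4 sense flips]
mesh 1 [39T→26T]: running ratio 3/2, sense −
mesh 2 [26T→17T]: running ratio 39/17, sense +
mesh 3 [17T→65T]: running ratio 3/5, sense −
mesh 4 [69T→60T]: running ratio 69/100, sense +
ω_out/ω_in = 69/100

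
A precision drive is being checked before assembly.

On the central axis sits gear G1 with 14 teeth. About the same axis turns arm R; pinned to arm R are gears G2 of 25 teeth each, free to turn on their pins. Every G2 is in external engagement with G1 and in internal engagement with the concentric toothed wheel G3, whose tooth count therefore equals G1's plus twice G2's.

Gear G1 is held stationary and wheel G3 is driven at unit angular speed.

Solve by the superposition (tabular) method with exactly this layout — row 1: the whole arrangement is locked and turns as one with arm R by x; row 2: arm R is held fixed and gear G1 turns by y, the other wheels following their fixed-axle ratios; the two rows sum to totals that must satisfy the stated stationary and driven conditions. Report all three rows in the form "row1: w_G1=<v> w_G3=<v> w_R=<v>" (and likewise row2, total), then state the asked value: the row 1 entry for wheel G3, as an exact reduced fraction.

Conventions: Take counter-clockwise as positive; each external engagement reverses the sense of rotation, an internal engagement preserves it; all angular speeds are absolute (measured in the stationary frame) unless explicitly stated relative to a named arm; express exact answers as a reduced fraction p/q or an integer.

row1: w_G1=32/39 w_G3=32/39 w_R=32/39
row2: w_G1=-32/39 w_G3=7/39 w_R=0
total: w_G1=0 w_G3=1 w_R=32/39
asked value: 32/39

planetary set (14T centre, 25T on arm, 64T internal) — Willis relation
row 1: whole set turns with the arm by x
row 2 — arm fixed, fixed-axis ratios: sun y, ring −(14/64)·y, arm 0
boundary: total ω_sun = x + y = 0 and total ω_ring = x − (14/64)·y = 1  ⇒  y = -32/39, x = 32/39
row 2 ring = −(14/64)·(-32/39) = 7/39
totals (row 1 + row 2): sun 32/39 + (-32/39) = 0, ring 32/39 + 7/39 = 1, arm 32/39 + 0 = 32/39
asked cell (row1, ring) = 32/39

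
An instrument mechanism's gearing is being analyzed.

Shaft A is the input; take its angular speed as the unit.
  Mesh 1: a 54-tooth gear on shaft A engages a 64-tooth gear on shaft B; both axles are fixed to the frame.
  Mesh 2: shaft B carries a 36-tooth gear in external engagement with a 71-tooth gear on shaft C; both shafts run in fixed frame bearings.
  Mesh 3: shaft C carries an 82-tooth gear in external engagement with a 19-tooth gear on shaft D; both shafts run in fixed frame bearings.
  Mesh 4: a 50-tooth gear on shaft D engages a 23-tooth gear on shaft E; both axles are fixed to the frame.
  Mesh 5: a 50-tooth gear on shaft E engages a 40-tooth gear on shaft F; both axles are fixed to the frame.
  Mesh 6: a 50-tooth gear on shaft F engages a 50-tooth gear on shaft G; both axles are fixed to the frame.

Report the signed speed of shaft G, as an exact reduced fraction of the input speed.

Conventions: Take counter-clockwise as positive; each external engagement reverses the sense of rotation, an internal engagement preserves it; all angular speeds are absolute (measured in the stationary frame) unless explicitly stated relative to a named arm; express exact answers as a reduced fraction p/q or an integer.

6-mesh fixed-axis compound train (all bearings frame-fixed)
mesh 1 [54T→64T]: |ω|/ω_in = 1×54/64 = 27/32, sense flips to −
mesh 2 [36T→71T]: |ω|/ω_in = (27/32)×36/71 = 243/568, sense flips to +
mesh 3 [82T→19T]: |ω|/ω_in = (243/568)×82/19 = 9963/5396, sense flips to −
mesh 4 [50T→23T]: |ω|/ω_in = (9963/5396)×50/23 = 249075/62054, sense flips to +
mesh 5 [50T→40T]: |ω|/ω_in = (249075/62054)×50/40 = 1245375/248216, sense flips to −
mesh 6 [50T→50T]: |ω|/ω_in = (1245375/248216)×50/50 = 1245375/248216, sense flips to +
signed output speed (× input speed) = 1245375/248216

1245375/248216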